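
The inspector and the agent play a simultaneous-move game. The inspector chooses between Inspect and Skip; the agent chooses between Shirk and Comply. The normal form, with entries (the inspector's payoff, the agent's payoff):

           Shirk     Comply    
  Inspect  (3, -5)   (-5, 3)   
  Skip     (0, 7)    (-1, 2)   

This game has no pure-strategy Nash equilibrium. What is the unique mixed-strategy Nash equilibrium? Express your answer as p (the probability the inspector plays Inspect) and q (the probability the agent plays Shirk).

Set the agent's expected payoff from Shirk equal to that from Comply:
  the agent's payoff from Shirk: p·(-5) + (1−p)·7 = -12p + 7
  the agent's payoff from Comply: p·3 + (1−p)·2 = p + 2
  -12p + 7 = p + 2  ⇒  -13p = -5  ⇒  p = 5/13.
For the inspector to be willing to mix, the inspector must be indifferent between Inspect and Skip, which pins down the agent's mix.
  the inspector's payoff to Inspect: q·3 + (1−q)·(-5) = 8q - 5
  the inspector's payoff to Skip: q·0 + (1−q)·(-1) = q - 1
  8q - 5 = q - 1  ⇒  7q = 4  ⇒  q = 4/7.

p = 5/13, q = 4/7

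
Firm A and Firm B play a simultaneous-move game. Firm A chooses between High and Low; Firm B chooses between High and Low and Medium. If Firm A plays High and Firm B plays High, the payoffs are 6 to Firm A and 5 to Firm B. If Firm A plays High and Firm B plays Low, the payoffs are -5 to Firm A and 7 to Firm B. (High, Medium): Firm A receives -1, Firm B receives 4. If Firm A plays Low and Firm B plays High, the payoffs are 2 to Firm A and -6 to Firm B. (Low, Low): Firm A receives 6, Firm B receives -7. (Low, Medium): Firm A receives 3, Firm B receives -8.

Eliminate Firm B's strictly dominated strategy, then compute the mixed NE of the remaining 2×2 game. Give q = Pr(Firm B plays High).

q = 11/15

Firm B's strategy Medium is strictly dominated by Low: 7 > 4 and -7 > -8. Eliminate Medium.
Firm B's mix must leave Firm A indifferent between High and Low.
  Firm A's payoff to High: q·6 + (1−q)·(-5) = 11q - 5
  Firm A's payoff to Low: q·2 + (1−q)·6 = -4q + 6
  11q - 5 = -4q + 6  ⇒  15q = 11  ⇒  q = 11/15.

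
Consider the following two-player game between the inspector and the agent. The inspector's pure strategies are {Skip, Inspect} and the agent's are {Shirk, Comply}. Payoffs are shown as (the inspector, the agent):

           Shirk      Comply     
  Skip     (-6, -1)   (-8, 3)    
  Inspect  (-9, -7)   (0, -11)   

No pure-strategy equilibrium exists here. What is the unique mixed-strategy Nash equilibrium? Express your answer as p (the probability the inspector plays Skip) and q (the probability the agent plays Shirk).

For the agent to be willing to mix, the agent must be indifferent between Shirk and Comply, which pins down the inspector's mix.
  the agent's payoff from Shirk: p·(-1) + (1−p)·(-7) = 6p - 7
  the agent's payoff from Comply: p·3 + (1−p)·(-11) = 14p - 11
  6p - 7 = 14p - 11  ⇒  -8p = -4  ⇒  p = 1/2.
In a mixed equilibrium the inspector is indifferent between Skip and Inspect; this condition fixes q.
  the inspector's expected payoff from Skip: q·(-6) + (1−q)·(-8) = 2q - 8
  the inspector's expected payoff from Inspect: q·(-9) + (1−q)·0 = -9q
  2q - 8 = -9q  ⇒  11q = 8  ⇒  q = 8/11.

p = 1/2, q = 8/11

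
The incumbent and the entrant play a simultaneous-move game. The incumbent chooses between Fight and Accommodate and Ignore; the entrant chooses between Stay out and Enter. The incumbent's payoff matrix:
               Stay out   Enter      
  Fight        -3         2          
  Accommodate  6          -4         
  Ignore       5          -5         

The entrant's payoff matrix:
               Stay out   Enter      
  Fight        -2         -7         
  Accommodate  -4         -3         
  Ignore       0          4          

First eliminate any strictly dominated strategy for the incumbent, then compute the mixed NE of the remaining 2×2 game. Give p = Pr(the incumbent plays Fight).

p = 1/6

The incumbent's strategy Ignore is strictly dominated by Accommodate: 6 > 5 and -4 > -5. Eliminate Ignore.
The entrant's indifference between Stay out and Enter determines the incumbent's mixing probability p:
  the entrant's payoff to Stay out: p·(-2) + (1−p)·(-4) = 2p - 4
  the entrant's payoff to Enter: p·(-7) + (1−p)·(-3) = -4p - 3
  2p - 4 = -4p - 3  ⇒  6p = 1  ⇒  p = 1/6.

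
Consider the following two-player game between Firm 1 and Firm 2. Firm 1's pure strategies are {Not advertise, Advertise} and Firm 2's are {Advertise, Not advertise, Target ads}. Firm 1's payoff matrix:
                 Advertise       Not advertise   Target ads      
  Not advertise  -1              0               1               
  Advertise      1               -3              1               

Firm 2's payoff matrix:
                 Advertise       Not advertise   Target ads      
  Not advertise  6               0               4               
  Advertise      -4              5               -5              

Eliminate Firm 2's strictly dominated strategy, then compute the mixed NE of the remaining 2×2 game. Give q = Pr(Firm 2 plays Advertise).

Firm 2's strategy Target ads is strictly dominated by Advertise: 6 > 4 and -4 > -5. Eliminate Target ads.
Set Firm 1's expected payoff from Not advertise equal to that from Advertise:
  Firm 1's payoff from Not advertise: q·(-1) + (1−q)·0 = -q
  Firm 1's payoff from Advertise: q·1 + (1−q)·(-3) = 4q - 3
  -q = 4q - 3  ⇒  -5q = -3  ⇒  q = 3/5.

q = 3/5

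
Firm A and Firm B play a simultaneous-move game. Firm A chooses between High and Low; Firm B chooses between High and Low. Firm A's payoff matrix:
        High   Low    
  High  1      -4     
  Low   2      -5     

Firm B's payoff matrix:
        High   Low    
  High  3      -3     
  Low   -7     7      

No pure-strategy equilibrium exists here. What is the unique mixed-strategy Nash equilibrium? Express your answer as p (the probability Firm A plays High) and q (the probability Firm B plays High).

p = 7/10, q = 1/2

In a mixed equilibrium Firm B is indifferent between High and Low; this condition fixes p.
  Firm B's expected payoff from High: p·3 + (1−p)·(-7) = 10p - 7
  Firm B's expected payoff from Low: p·(-3) + (1−p)·7 = -10p + 7
  10p - 7 = -10p + 7  ⇒  20p = 14  ⇒  p = 7/10.
Set Firm A's expected payoff from High equal to that from Low:
  Firm A's expected payoff from High: q·1 + (1−q)·(-4) = 5q - 4
  Firm A's expected payoff from Low: q·2 + (1−q)·(-5) = 7q - 5
  5q - 4 = 7q - 5  ⇒  -2q = -1  ⇒  q = 1/2.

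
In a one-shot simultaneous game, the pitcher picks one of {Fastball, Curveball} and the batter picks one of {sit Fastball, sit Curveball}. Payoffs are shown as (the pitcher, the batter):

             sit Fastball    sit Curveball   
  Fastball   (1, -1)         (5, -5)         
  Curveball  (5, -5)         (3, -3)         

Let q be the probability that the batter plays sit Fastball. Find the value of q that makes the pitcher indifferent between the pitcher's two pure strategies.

q = 1/3

The pitcher's indifference between Fastball and Curveball determines the batter's mixing probability q:
  the pitcher's payoff from Fastball: q·1 + (1−q)·5 = -4q + 5
  the pitcher's payoff from Curveball: q·5 + (1−q)·3 = 2q + 3
  -4q + 5 = 2q + 3  ⇒  -6q = -2  ⇒  q = 1/3.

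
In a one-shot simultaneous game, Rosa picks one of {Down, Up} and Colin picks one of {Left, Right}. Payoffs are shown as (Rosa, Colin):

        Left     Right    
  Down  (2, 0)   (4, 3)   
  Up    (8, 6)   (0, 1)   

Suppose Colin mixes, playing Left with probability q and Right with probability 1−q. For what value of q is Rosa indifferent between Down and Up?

q = 2/5

Set Rosa's expected payoff from Down equal to that from Up:
  Rosa's payoff from Down: q·2 + (1−q)·4 = -2q + 4
  Rosa's payoff from Up: q·8 + (1−q)·0 = 8q
  -2q + 4 = 8q  ⇒  -10q = -4  ⇒  q = 2/5.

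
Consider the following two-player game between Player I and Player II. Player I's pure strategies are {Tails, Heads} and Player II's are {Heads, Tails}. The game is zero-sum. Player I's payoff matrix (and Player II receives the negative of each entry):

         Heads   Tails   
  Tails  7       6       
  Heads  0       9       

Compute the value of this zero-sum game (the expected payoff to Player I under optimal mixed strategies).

v = 63/10

In a mixed equilibrium Player I is indifferent between Tails and Heads; this condition fixes q.
  Player I's payoff from Tails: q·7 + (1−q)·6 = q + 6
  Player I's payoff from Heads: q·0 + (1−q)·9 = -9q + 9
  q + 6 = -9q + 9  ⇒  10q = 3  ⇒  q = 3/10.
The value is Player I's expected payoff against this mix (using Tails): (3/10)·7 + (7/10)·6 = 63/10.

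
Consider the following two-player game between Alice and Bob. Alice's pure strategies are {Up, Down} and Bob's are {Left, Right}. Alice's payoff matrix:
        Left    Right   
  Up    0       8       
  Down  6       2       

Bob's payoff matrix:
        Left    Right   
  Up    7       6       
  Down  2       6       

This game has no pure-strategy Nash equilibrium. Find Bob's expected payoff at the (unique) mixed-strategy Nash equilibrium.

6

In a mixed equilibrium Bob is indifferent between Left and Right; this condition fixes p.
  Bob's payoff from Left: p·7 + (1−p)·2 = 5p + 2
  Bob's payoff from Right: p·6 + (1−p)·6 = 6
  5p + 2 = 6  ⇒  5p = 4  ⇒  p = 4/5.
At equilibrium Bob is indifferent across columns, so Bob's payoff equals the payoff from Left: (4/5)·7 + (1/5)·2 = 6.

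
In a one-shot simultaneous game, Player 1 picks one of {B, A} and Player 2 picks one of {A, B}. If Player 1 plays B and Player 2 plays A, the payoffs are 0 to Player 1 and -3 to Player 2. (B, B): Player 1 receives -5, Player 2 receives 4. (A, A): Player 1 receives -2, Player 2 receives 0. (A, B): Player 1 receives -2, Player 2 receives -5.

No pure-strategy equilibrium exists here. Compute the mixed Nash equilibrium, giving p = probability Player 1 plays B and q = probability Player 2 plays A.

p = 5/12, q = 3/5

For Player 2 to be willing to mix, Player 2 must be indifferent between A and B, which pins down Player 1's mix.
  Player 2's payoff to A: p·(-3) + (1−p)·0 = -3p
  Player 2's payoff to B: p·4 + (1−p)·(-5) = 9p - 5
  -3p = 9p - 5  ⇒  -12p = -5  ⇒  p = 5/12.
In a mixed equilibrium Player 1 is indifferent between B and A; this condition fixes q.
  Player 1's payoff to B: q·0 + (1−q)·(-5) = 5q - 5
  Player 1's payoff to A: q·(-2) + (1−q)·(-2) = -2
  5q - 5 = -2  ⇒  5q = 3  ⇒  q = 3/5.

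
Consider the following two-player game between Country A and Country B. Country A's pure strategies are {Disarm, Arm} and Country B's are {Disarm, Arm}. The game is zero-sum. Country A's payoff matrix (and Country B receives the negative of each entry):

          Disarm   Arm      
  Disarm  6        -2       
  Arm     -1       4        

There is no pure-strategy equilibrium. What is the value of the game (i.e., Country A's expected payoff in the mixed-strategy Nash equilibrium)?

v = 22/13

In a mixed equilibrium Country A is indifferent between Disarm and Arm; this condition fixes q.
  Country A's payoff from Disarm: q·6 + (1−q)·(-2) = 8q - 2
  Country A's payoff from Arm: q·(-1) + (1−q)·4 = -5q + 4
  8q - 2 = -5q + 4  ⇒  13q = 6  ⇒  q = 6/13.
The value is Country A's expected payoff against this mix (using Disarm): (6/13)·6 + (7/13)·(-2) = 22/13.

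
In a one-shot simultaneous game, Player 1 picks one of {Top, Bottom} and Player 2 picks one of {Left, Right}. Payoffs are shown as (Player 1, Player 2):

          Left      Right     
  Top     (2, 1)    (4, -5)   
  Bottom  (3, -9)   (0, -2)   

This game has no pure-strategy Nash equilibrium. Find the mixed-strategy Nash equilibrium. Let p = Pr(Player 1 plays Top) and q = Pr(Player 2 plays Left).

Set Player 2's expected payoff from Left equal to that from Right:
  Player 2's expected payoff from Left: p·1 + (1−p)·(-9) = 10p - 9
  Player 2's expected payoff from Right: p·(-5) + (1−p)·(-2) = -3p - 2
  10p - 9 = -3p - 2  ⇒  13p = 7  ⇒  p = 7/13.
Player 1's indifference between Top and Bottom determines Player 2's mixing probability q:
  Player 1's payoff from Top: q·2 + (1−q)·4 = -2q + 4
  Player 1's payoff from Bottom: q·3 + (1−q)·0 = 3q
  -2q + 4 = 3q  ⇒  -5q = -4  ⇒  q = 4/5.

p = 7/13, q = 4/5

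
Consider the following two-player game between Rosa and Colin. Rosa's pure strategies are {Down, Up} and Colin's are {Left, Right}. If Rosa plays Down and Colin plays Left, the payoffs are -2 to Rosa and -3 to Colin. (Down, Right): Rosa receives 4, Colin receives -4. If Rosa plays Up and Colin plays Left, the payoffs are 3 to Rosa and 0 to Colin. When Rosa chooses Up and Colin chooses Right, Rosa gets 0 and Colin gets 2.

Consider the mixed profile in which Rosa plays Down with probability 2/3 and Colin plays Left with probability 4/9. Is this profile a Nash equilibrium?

Check Colin's indifference given Rosa's mix p = 2/3:
  payoff from Left = -2; payoff from Right = -2 — equal.
Check Rosa's indifference given Colin's mix q = 4/9:
  payoff from Down = 4/3; payoff from Up = 4/3 — equal.
Both players are indifferent, so neither can profitably deviate.

Yes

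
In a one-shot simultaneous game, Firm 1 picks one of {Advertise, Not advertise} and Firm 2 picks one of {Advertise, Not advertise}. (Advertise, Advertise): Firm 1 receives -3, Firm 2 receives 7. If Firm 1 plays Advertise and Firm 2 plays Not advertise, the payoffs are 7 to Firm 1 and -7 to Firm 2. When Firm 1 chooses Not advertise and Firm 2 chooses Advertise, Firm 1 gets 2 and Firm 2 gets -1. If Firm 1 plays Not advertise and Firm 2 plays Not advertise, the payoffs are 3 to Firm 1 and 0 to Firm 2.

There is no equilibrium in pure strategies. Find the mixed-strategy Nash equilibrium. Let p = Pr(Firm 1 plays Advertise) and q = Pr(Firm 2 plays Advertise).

Set Firm 2's expected payoff from Advertise equal to that from Not advertise:
  Firm 2's payoff from Advertise: p·7 + (1−p)·(-1) = 8p - 1
  Firm 2's payoff from Not advertise: p·(-7) + (1−p)·0 = -7p
  8p - 1 = -7p  ⇒  15p = 1  ⇒  p = 1/15.
Firm 1's indifference between Advertise and Not advertise determines Firm 2's mixing probability q:
  Firm 1's expected payoff from Advertise: q·(-3) + (1−q)·7 = -10q + 7
  Firm 1's expected payoff from Not advertise: q·2 + (1−q)·3 = -q + 3
  -10q + 7 = -q + 3  ⇒  -9q = -4  ⇒  q = 4/9.

p = 1/15, q = 4/9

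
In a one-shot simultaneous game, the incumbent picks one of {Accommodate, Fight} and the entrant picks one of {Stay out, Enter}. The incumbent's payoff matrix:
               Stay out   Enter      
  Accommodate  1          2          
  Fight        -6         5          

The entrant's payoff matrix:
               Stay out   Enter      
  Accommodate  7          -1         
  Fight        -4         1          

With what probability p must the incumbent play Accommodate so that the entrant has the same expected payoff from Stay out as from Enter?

p = 5/13

For the entrant to be willing to mix, the entrant must be indifferent between Stay out and Enter, which pins down the incumbent's mix.
  the entrant's payoff to Stay out: p·7 + (1−p)·(-4) = 11p - 4
  the entrant's payoff to Enter: p·(-1) + (1−p)·1 = -2p + 1
  11p - 4 = -2p + 1  ⇒  13p = 5  ⇒  p = 5/13.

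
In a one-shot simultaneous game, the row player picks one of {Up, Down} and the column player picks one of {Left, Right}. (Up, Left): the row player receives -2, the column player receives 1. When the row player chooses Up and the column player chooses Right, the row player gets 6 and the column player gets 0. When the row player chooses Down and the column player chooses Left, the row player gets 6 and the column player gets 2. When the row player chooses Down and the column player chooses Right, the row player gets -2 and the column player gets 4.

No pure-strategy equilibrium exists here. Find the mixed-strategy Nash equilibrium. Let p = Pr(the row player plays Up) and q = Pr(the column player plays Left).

For the column player to be willing to mix, the column player must be indifferent between Left and Right, which pins down the row player's mix.
  the column player's payoff from Left: p·1 + (1−p)·2 = -p + 2
  the column player's payoff from Right: p·0 + (1−p)·4 = -4p + 4
  -p + 2 = -4p + 4  ⇒  3p = 2  ⇒  p = 2/3.
The row player's indifference between Up and Down determines the column player's mixing probability q:
  the row player's payoff from Up: q·(-2) + (1−q)·6 = -8q + 6
  the row player's payoff from Down: q·6 + (1−q)·(-2) = 8q - 2
  -8q + 6 = 8q - 2  ⇒  -16q = -8  ⇒  q = 1/2.

p = 2/3, q = 1/2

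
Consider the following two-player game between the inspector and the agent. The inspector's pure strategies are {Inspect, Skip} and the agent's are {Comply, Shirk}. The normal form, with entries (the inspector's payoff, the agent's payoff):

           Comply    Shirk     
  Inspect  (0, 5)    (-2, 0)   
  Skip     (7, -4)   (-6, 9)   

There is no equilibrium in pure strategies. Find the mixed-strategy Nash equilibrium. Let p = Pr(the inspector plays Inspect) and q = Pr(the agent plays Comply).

p = 13/18, q = 4/11

Set the agent's expected payoff from Comply equal to that from Shirk:
  the agent's payoff from Comply: p·5 + (1−p)·(-4) = 9p - 4
  the agent's payoff from Shirk: p·0 + (1−p)·9 = -9p + 9
  9p - 4 = -9p + 9  ⇒  18p = 13  ⇒  p = 13/18.
For the inspector to be willing to mix, the inspector must be indifferent between Inspect and Skip, which pins down the agent's mix.
  the inspector's expected payoff from Inspect: q·0 + (1−q)·(-2) = 2q - 2
  the inspector's expected payoff from Skip: q·7 + (1−q)·(-6) = 13q - 6
  2q - 2 = 13q - 6  ⇒  -11q = -4  ⇒  q = 4/11.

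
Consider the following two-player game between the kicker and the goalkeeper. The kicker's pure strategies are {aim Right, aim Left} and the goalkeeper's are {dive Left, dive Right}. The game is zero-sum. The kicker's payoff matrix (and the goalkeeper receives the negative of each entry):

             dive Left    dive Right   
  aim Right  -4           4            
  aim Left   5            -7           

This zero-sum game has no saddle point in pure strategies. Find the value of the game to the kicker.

For the kicker to be willing to mix, the kicker must be indifferent between aim Right and aim Left, which pins down the goalkeeper's mix.
  the kicker's expected payoff from aim Right: q·(-4) + (1−q)·4 = -8q + 4
  the kicker's expected payoff from aim Left: q·5 + (1−q)·(-7) = 12q - 7
  -8q + 4 = 12q - 7  ⇒  -20q = -11  ⇒  q = 11/20.
The value is the kicker's expected payoff against this mix (using aim Right): (11/20)·(-4) + (9/20)·4 = -2/5.

v = -2/5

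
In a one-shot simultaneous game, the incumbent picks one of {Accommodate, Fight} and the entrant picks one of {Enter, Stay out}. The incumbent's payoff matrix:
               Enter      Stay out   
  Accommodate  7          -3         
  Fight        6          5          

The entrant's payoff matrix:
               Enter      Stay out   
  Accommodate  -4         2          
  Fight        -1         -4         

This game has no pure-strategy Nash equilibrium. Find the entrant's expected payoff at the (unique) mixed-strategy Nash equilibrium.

The entrant's indifference between Enter and Stay out determines the incumbent's mixing probability p:
  the entrant's expected payoff from Enter: p·(-4) + (1−p)·(-1) = -3p - 1
  the entrant's expected payoff from Stay out: p·2 + (1−p)·(-4) = 6p - 4
  -3p - 1 = 6p - 4  ⇒  -9p = -3  ⇒  p = 1/3.
At equilibrium the entrant is indifferent across columns, so the entrant's payoff equals the payoff from Enter: (1/3)·(-4) + (2/3)·(-1) = -2.

-2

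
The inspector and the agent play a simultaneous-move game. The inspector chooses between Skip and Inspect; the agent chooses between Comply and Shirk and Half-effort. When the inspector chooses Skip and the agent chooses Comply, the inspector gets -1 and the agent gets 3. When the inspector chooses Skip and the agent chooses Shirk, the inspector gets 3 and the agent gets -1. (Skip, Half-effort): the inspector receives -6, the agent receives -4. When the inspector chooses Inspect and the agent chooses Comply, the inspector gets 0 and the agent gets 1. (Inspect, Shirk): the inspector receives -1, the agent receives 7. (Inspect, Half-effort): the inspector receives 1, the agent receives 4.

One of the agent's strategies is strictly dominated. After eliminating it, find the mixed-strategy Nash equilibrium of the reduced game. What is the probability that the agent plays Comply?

The agent's strategy Half-effort is strictly dominated by Shirk: -1 > -4 and 7 > 4. Eliminate Half-effort.
Set the inspector's expected payoff from Skip equal to that from Inspect:
  the inspector's payoff to Skip: q·(-1) + (1−q)·3 = -4q + 3
  the inspector's payoff to Inspect: q·0 + (1−q)·(-1) = q - 1
  -4q + 3 = q - 1  ⇒  -5q = -4  ⇒  q = 4/5.

q = 4/5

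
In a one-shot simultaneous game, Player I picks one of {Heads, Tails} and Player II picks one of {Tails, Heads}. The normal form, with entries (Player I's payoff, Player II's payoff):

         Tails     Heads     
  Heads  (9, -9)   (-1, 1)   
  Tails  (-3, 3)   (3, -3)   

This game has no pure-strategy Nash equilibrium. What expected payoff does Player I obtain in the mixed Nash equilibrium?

3/2

Player I's indifference between Heads and Tails determines Player II's mixing probability q:
  Player I's payoff from Heads: q·9 + (1−q)·(-1) = 10q - 1
  Player I's payoff from Tails: q·(-3) + (1−q)·3 = -6q + 3
  10q - 1 = -6q + 3  ⇒  16q = 4  ⇒  q = 1/4.
At equilibrium Player I is indifferent across rows, so Player I's payoff equals the payoff from Heads: (1/4)·9 + (3/4)·(-1) = 3/2.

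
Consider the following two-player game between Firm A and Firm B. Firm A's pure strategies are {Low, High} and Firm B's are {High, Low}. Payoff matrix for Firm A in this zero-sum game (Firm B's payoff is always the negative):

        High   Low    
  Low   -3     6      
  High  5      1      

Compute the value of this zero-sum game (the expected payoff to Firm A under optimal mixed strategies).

In a mixed equilibrium Firm A is indifferent between Low and High; this condition fixes q.
  Firm A's expected payoff from Low: q·(-3) + (1−q)·6 = -9q + 6
  Firm A's expected payoff from High: q·5 + (1−q)·1 = 4q + 1
  -9q + 6 = 4q + 1  ⇒  -13q = -5  ⇒  q = 5/13.
The value is Firm A's expected payoff against this mix (using Low): (5/13)·(-3) + (8/13)·6 = 33/13.

v = 33/13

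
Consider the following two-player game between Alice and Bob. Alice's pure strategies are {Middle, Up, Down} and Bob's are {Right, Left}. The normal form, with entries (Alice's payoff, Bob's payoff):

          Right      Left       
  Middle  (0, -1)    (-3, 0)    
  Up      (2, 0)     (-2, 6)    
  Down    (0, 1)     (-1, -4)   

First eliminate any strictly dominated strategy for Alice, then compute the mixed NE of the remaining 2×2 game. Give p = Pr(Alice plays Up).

Alice's strategy Middle is strictly dominated by Up: 2 > 0 and -2 > -3. Eliminate Middle.
In a mixed equilibrium Bob is indifferent between Right and Left; this condition fixes p.
  Bob's payoff to Right: p·0 + (1−p)·1 = -p + 1
  Bob's payoff to Left: p·6 + (1−p)·(-4) = 10p - 4
  -p + 1 = 10p - 4  ⇒  -11p = -5  ⇒  p = 5/11.

p = 5/11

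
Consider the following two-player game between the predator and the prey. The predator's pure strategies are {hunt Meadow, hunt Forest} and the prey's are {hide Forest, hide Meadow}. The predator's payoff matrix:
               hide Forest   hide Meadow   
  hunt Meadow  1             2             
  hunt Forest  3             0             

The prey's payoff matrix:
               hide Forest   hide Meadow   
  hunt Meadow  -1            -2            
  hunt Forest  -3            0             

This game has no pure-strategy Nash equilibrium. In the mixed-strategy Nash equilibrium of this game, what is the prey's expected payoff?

In a mixed equilibrium the prey is indifferent between hide Forest and hide Meadow; this condition fixes p.
  the prey's payoff to hide Forest: p·(-1) + (1−p)·(-3) = 2p - 3
  the prey's payoff to hide Meadow: p·(-2) + (1−p)·0 = -2p
  2p - 3 = -2p  ⇒  4p = 3  ⇒  p = 3/4.
At equilibrium the prey is indifferent across columns, so the prey's payoff equals the payoff from hide Forest: (3/4)·(-1) + (1/4)·(-3) = -3/2.

-3/2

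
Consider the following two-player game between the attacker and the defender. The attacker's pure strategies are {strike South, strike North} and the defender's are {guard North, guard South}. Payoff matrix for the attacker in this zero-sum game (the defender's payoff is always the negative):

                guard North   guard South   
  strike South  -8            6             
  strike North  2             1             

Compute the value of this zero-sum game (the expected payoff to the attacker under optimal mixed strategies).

v = 4/3

The attacker's indifference between strike South and strike North determines the defender's mixing probability q:
  the attacker's expected payoff from strike South: q·(-8) + (1−q)·6 = -14q + 6
  the attacker's expected payoff from strike North: q·2 + (1−q)·1 = q + 1
  -14q + 6 = q + 1  ⇒  -15q = -5  ⇒  q = 1/3.
The value is the attacker's expected payoff against this mix (using strike South): (1/3)·(-8) + (2/3)·6 = 4/3.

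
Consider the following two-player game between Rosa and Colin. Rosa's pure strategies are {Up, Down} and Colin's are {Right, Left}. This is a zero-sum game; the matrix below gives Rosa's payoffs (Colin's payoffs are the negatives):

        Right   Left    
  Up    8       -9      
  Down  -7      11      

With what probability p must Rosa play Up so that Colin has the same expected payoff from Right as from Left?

Rosa's mix must leave Colin indifferent between Right and Left.
  Colin's payoff to Right: p·(-8) + (1−p)·7 = -15p + 7
  Colin's payoff to Left: p·9 + (1−p)·(-11) = 20p - 11
  -15p + 7 = 20p - 11  ⇒  -35p = -18  ⇒  p = 18/35.

p = 18/35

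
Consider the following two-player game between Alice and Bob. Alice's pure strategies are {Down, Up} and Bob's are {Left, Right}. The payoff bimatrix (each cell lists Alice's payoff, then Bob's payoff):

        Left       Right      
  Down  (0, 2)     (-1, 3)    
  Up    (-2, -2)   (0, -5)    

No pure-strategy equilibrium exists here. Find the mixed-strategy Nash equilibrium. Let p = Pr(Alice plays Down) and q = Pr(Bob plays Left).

Set Bob's expected payoff from Left equal to that from Right:
  Bob's expected payoff from Left: p·2 + (1−p)·(-2) = 4p - 2
  Bob's expected payoff from Right: p·3 + (1−p)·(-5) = 8p - 5
  4p - 2 = 8p - 5  ⇒  -4p = -3  ⇒  p = 3/4.
In a mixed equilibrium Alice is indifferent between Down and Up; this condition fixes q.
  Alice's payoff from Down: q·0 + (1−q)·(-1) = q - 1
  Alice's payoff from Up: q·(-2) + (1−q)·0 = -2q
  q - 1 = -2q  ⇒  3q = 1  ⇒  q = 1/3.

p = 3/4, q = 1/3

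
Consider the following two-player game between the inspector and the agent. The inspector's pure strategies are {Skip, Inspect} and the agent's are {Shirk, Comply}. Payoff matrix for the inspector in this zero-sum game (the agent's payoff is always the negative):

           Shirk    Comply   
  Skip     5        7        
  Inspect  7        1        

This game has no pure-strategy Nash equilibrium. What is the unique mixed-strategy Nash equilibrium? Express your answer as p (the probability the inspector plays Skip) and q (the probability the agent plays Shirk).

p = 3/4, q = 3/4

For the agent to be willing to mix, the agent must be indifferent between Shirk and Comply, which pins down the inspector's mix.
  the agent's payoff to Shirk: p·(-5) + (1−p)·(-7) = 2p - 7
  the agent's payoff to Comply: p·(-7) + (1−p)·(-1) = -6p - 1
  2p - 7 = -6p - 1  ⇒  8p = 6  ⇒  p = 3/4.
The inspector's indifference between Skip and Inspect determines the agent's mixing probability q:
  the inspector's payoff to Skip: q·5 + (1−q)·7 = -2q + 7
  the inspector's payoff to Inspect: q·7 + (1−q)·1 = 6q + 1
  -2q + 7 = 6q + 1  ⇒  -8q = -6  ⇒  q = 3/4.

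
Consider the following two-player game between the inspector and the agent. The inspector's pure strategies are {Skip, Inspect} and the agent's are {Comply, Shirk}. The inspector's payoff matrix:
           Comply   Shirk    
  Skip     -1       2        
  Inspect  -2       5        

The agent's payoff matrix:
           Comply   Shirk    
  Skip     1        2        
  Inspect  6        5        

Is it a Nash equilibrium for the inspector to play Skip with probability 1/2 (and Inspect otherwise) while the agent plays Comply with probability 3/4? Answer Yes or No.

Yes

Check the agent's indifference given the inspector's mix p = 1/2:
  payoff from Comply = 7/2; payoff from Shirk = 7/2 — equal.
Check the inspector's indifference given the agent's mix q = 3/4:
  payoff from Skip = -1/4; payoff from Inspect = -1/4 — equal.
Both players are indifferent, so neither can profitably deviate.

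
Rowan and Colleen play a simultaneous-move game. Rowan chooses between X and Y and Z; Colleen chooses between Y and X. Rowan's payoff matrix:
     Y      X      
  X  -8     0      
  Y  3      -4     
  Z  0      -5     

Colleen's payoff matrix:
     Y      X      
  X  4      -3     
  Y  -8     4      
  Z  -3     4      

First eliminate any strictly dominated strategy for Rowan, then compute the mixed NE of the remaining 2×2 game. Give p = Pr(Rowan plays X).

p = 12/19

Rowan's strategy Z is strictly dominated by Y: 3 > 0 and -4 > -5. Eliminate Z.
For Colleen to be willing to mix, Colleen must be indifferent between Y and X, which pins down Rowan's mix.
  Colleen's payoff to Y: p·4 + (1−p)·(-8) = 12p - 8
  Colleen's payoff to X: p·(-3) + (1−p)·4 = -7p + 4
  12p - 8 = -7p + 4  ⇒  19p = 12  ⇒  p = 12/19.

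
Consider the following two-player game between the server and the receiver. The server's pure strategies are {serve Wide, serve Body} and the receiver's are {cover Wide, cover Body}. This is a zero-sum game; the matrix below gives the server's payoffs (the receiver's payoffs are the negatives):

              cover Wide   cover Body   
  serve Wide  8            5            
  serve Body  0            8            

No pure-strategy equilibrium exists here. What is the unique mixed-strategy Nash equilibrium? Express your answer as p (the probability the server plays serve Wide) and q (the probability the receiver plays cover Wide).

For the receiver to be willing to mix, the receiver must be indifferent between cover Wide and cover Body, which pins down the server's mix.
  the receiver's payoff from cover Wide: p·(-8) + (1−p)·0 = -8p
  the receiver's payoff from cover Body: p·(-5) + (1−p)·(-8) = 3p - 8
  -8p = 3p - 8  ⇒  -11p = -8  ⇒  p = 8/11.
For the server to be willing to mix, the server must be indifferent between serve Wide and serve Body, which pins down the receiver's mix.
  the server's payoff from serve Wide: q·8 + (1−q)·5 = 3q + 5
  the server's payoff from serve Body: q·0 + (1−q)·8 = -8q + 8
  3q + 5 = -8q + 8  ⇒  11q = 3  ⇒  q = 3/11.

p = 8/11, q = 3/11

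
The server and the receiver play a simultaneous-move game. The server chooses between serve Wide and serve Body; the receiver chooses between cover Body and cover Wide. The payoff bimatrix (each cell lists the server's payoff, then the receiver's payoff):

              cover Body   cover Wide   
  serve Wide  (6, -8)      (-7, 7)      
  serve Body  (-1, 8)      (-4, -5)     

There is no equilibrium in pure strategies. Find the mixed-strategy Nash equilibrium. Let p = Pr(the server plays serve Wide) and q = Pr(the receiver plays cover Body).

For the receiver to be willing to mix, the receiver must be indifferent between cover Body and cover Wide, which pins down the server's mix.
  the receiver's payoff to cover Body: p·(-8) + (1−p)·8 = -16p + 8
  the receiver's payoff to cover Wide: p·7 + (1−p)·(-5) = 12p - 5
  -16p + 8 = 12p - 5  ⇒  -28p = -13  ⇒  p = 13/28.
Set the server's expected payoff from serve Wide equal to that from serve Body:
  the server's expected payoff from serve Wide: q·6 + (1−q)·(-7) = 13q - 7
  the server's expected payoff from serve Body: q·(-1) + (1−q)·(-4) = 3q - 4
  13q - 7 = 3q - 4  ⇒  10q = 3  ⇒  q = 3/10.

p = 13/28, q = 3/10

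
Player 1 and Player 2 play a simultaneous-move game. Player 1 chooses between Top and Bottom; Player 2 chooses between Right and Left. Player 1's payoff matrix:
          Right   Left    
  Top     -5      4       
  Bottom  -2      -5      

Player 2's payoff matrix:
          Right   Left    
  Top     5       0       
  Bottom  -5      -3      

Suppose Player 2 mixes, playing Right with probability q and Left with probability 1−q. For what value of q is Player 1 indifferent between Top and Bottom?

For Player 1 to be willing to mix, Player 1 must be indifferent between Top and Bottom, which pins down Player 2's mix.
  Player 1's payoff from Top: q·(-5) + (1−q)·4 = -9q + 4
  Player 1's payoff from Bottom: q·(-2) + (1−q)·(-5) = 3q - 5
  -9q + 4 = 3q - 5  ⇒  -12q = -9  ⇒  q = 3/4.

q = 3/4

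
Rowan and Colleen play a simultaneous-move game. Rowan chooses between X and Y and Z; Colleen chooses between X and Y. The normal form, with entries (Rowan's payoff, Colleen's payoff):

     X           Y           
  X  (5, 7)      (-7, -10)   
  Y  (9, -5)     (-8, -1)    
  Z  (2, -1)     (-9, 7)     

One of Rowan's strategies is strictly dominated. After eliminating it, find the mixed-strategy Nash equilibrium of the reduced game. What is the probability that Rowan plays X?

p = 4/21

Rowan's strategy Z is strictly dominated by X: 5 > 2 and -7 > -9. Eliminate Z.
In a mixed equilibrium Colleen is indifferent between X and Y; this condition fixes p.
  Colleen's expected payoff from X: p·7 + (1−p)·(-5) = 12p - 5
  Colleen's expected payoff from Y: p·(-10) + (1−p)·(-1) = -9p - 1
  12p - 5 = -9p - 1  ⇒  21p = 4  ⇒  p = 4/21.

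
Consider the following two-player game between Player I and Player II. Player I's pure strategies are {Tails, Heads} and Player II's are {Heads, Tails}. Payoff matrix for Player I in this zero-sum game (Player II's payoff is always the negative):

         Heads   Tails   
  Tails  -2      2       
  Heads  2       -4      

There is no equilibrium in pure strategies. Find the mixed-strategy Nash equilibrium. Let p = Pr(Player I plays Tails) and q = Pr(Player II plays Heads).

p = 3/5, q = 3/5

For Player II to be willing to mix, Player II must be indifferent between Heads and Tails, which pins down Player I's mix.
  Player II's expected payoff from Heads: p·2 + (1−p)·(-2) = 4p - 2
  Player II's expected payoff from Tails: p·(-2) + (1−p)·4 = -6p + 4
  4p - 2 = -6p + 4  ⇒  10p = 6  ⇒  p = 3/5.
Player I's indifference between Tails and Heads determines Player II's mixing probability q:
  Player I's payoff to Tails: q·(-2) + (1−q)·2 = -4q + 2
  Player I's payoff to Heads: q·2 + (1−q)·(-4) = 6q - 4
  -4q + 2 = 6q - 4  ⇒  -10q = -6  ⇒  q = 3/5.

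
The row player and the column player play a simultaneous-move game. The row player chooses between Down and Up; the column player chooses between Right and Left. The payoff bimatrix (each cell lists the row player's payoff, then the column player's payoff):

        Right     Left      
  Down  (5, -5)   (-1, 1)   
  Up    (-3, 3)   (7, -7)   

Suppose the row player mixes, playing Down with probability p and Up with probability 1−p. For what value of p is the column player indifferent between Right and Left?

Set the column player's expected payoff from Right equal to that from Left:
  the column player's expected payoff from Right: p·(-5) + (1−p)·3 = -8p + 3
  the column player's expected payoff from Left: p·1 + (1−p)·(-7) = 8p - 7
  -8p + 3 = 8p - 7  ⇒  -16p = -10  ⇒  p = 5/8.

p = 5/8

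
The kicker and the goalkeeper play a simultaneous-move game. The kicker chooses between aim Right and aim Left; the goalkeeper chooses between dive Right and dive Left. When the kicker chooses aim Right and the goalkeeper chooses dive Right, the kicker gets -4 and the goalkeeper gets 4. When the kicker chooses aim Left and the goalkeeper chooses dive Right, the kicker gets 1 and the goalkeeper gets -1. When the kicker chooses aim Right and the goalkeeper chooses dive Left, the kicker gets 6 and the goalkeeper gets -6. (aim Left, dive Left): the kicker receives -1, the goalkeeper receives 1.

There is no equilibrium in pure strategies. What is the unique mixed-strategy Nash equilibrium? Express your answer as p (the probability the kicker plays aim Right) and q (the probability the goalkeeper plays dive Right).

p = 1/6, q = 7/12

Set the goalkeeper's expected payoff from dive Right equal to that from dive Left:
  the goalkeeper's payoff to dive Right: p·4 + (1−p)·(-1) = 5p - 1
  the goalkeeper's payoff to dive Left: p·(-6) + (1−p)·1 = -7p + 1
  5p - 1 = -7p + 1  ⇒  12p = 2  ⇒  p = 1/6.
Set the kicker's expected payoff from aim Right equal to that from aim Left:
  the kicker's payoff to aim Right: q·(-4) + (1−q)·6 = -10q + 6
  the kicker's payoff to aim Left: q·1 + (1−q)·(-1) = 2q - 1
  -10q + 6 = 2q - 1  ⇒  -12q = -7  ⇒  q = 7/12.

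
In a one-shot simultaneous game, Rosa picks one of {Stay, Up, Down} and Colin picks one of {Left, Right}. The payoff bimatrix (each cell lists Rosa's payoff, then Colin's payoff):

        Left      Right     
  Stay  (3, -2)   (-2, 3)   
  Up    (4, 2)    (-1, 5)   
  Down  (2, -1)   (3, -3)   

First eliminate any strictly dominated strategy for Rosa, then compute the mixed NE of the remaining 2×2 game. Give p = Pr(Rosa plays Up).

Rosa's strategy Stay is strictly dominated by Up: 4 > 3 and -1 > -2. Eliminate Stay.
In a mixed equilibrium Colin is indifferent between Left and Right; this condition fixes p.
  Colin's payoff from Left: p·2 + (1−p)·(-1) = 3p - 1
  Colin's payoff from Right: p·5 + (1−p)·(-3) = 8p - 3
  3p - 1 = 8p - 3  ⇒  -5p = -2  ⇒  p = 2/5.

p = 2/5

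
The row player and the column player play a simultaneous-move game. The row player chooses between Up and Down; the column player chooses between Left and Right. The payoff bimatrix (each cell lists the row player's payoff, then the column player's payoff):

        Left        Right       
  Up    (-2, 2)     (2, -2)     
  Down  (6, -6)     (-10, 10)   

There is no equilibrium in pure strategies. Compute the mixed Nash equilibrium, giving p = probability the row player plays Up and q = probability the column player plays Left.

p = 4/5, q = 3/5

The row player's mix must leave the column player indifferent between Left and Right.
  the column player's payoff to Left: p·2 + (1−p)·(-6) = 8p - 6
  the column player's payoff to Right: p·(-2) + (1−p)·10 = -12p + 10
  8p - 6 = -12p + 10  ⇒  20p = 16  ⇒  p = 4/5.
For the row player to be willing to mix, the row player must be indifferent between Up and Down, which pins down the column player's mix.
  the row player's payoff from Up: q·(-2) + (1−q)·2 = -4q + 2
  the row player's payoff from Down: q·6 + (1−q)·(-10) = 16q - 10
  -4q + 2 = 16q - 10  ⇒  -20q = -12  ⇒  q = 3/5.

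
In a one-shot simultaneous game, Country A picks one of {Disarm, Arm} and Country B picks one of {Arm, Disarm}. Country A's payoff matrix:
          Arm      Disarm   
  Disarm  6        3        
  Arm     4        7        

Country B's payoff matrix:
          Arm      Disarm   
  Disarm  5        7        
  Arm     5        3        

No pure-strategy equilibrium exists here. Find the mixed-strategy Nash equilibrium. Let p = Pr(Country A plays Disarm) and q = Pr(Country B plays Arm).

p = 1/2, q = 2/3

Set Country B's expected payoff from Arm equal to that from Disarm:
  Country B's expected payoff from Arm: p·5 + (1−p)·5 = 5
  Country B's expected payoff from Disarm: p·7 + (1−p)·3 = 4p + 3
  5 = 4p + 3  ⇒  -4p = -2  ⇒  p = 1/2.
Country B's mix must leave Country A indifferent between Disarm and Arm.
  Country A's expected payoff from Disarm: q·6 + (1−q)·3 = 3q + 3
  Country A's expected payoff from Arm: q·4 + (1−q)·7 = -3q + 7
  3q + 3 = -3q + 7  ⇒  6q = 4  ⇒  q = 2/3.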